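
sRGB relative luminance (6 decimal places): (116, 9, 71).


Linearize each channel (sRGB transfer function): c = v/255; c_lin = c/12.92 if c ≤ 0.04045, else ((c+0.055)/1.055)^2.4
  R: 116/255 ≈ 0.454902 > 0.04045 → ((0.454902+0.055)/1.055)^2.4 ≈ 0.174647
  G: 9/255 ≈ 0.035294 ≤ 0.04045 → 0.035294/12.92 ≈ 0.002732
  B: 71/255 ≈ 0.278431 > 0.04045 → ((0.278431+0.055)/1.055)^2.4 ≈ 0.063010
R_lin = 0.174647, G_lin = 0.002732, B_lin = 0.063010
L = 0.2126×R + 0.7152×G + 0.0722×B
L = 0.2126×0.174647 + 0.7152×0.002732 + 0.0722×0.063010
L ≈ 0.043633


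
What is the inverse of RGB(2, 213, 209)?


Invert: (255-R, 255-G, 255-B)
R: 255-2 = 253
G: 255-213 = 42
B: 255-209 = 46
= RGB(253, 42, 46)


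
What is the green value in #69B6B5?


Color: #69B6B5
R = 69 = 105
G = B6 = 182
B = B5 = 181
Green = 182


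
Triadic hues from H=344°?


Triadic: equally spaced at 120° intervals
H1 = 344°
H2 = (344 + 120) mod 360 = 104°
H3 = (344 + 240) mod 360 = 224°
Triadic = 344°, 104°, 224°


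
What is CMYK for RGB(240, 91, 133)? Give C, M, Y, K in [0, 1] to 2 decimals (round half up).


R'=240/255≈0.9412, G'=91/255≈0.3569, B'=133/255≈0.5216
K = 1 - max(R',G',B') = 1 - 240/255 = 15/255 = 0.05882… → 0.06
(1-R'-K)/(1-K) simplifies to (max-R)/max with max = 240:
C = (240-240)/240 = 0/240 = 0 → 0.00
M = (240-91)/240 = 149/240 = 0.62083… → 0.62
Y = (240-133)/240 = 107/240 = 0.44583… → 0.45
= CMYK(0.00, 0.62, 0.45, 0.06)


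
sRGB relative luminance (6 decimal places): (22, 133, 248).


Linearize each channel (sRGB transfer function): c = v/255; c_lin = c/12.92 if c ≤ 0.04045, else ((c+0.055)/1.055)^2.4
  R: 22/255 ≈ 0.086275 > 0.04045 → ((0.086275+0.055)/1.055)^2.4 ≈ 0.008023
  G: 133/255 ≈ 0.521569 > 0.04045 → ((0.521569+0.055)/1.055)^2.4 ≈ 0.234551
  B: 248/255 ≈ 0.972549 > 0.04045 → ((0.972549+0.055)/1.055)^2.4 ≈ 0.938686
R_lin = 0.008023, G_lin = 0.234551, B_lin = 0.938686
L = 0.2126×R + 0.7152×G + 0.0722×B
L = 0.2126×0.008023 + 0.7152×0.234551 + 0.0722×0.938686
L ≈ 0.237229


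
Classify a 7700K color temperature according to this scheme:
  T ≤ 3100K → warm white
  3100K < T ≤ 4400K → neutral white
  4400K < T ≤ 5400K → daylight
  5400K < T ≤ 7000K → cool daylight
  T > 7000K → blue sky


Temperature: 7700K
7700K > 7000K → blue sky
Classification: blue sky


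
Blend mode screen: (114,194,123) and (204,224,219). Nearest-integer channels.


Screen: C = 255 - (255-A)×(255-B)/255, rounded to nearest integer
R: 255 - (255-114)×(255-204)/255 = 255 - 7191/255 ≈ 255 - 28.200 = 226.800 → 227
G: 255 - (255-194)×(255-224)/255 = 255 - 1891/255 ≈ 255 - 7.416 = 247.584 → 248
B: 255 - (255-123)×(255-219)/255 = 255 - 4752/255 ≈ 255 - 18.635 = 236.365 → 236
= RGB(227, 248, 236)


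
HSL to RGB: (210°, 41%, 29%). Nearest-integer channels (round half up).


H=210°, S=0.41, L=0.29
C = (1-|2L-1|)×S = (1-|-0.42|)×0.41 = 0.2378
H' = H/60 = 210/60 ≈ 3.5000; X = C×(1-|H' mod 2 - 1|) = 0.1189
m = L - C/2 = 0.29 - 0.1189 = 0.1711
Sector ⌊H'⌋ = 3 → (R',G',B') = (0.0, 0.1189, 0.2378)
RGB = ((R'+m)×255, (G'+m)×255, (B'+m)×255) = (43.6305, 73.95, 104.2695)
Round half up → RGB(44, 74, 104)


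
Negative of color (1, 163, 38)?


Invert: (255-R, 255-G, 255-B)
R: 255-1 = 254
G: 255-163 = 92
B: 255-38 = 217
= RGB(254, 92, 217)


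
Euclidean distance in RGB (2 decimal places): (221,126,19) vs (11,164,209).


d = √[(R₁-R₂)² + (G₁-G₂)² + (B₁-B₂)²]
d = √[(221-11)² + (126-164)² + (19-209)²]
d = √[44100 + 1444 + 36100]
d = √81644
d ≈ 285.73


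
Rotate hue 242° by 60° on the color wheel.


New hue = (H + rotation) mod 360
New hue = (242 + 60) mod 360
= 302 mod 360
= 302°


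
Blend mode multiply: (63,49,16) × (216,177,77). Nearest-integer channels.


Multiply: C = A×B/255, rounded to nearest integer
R: 63×216/255 = 13608/255 ≈ 53.365 → 53
G: 49×177/255 = 8673/255 ≈ 34.012 → 34
B: 16×77/255 = 1232/255 ≈ 4.831 → 5
= RGB(53, 34, 5)


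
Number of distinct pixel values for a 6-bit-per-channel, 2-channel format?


Total bits = 6 bits/channel × 2 channels = 12 bits
Distinct pixel values = 2^12
= 4,096 pixel values


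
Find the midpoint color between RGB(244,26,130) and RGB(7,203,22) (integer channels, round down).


Midpoint: each channel = ⌊(C₁+C₂)/2⌋
R: ⌊(244+7)/2⌋ = 125
G: ⌊(26+203)/2⌋ = 114
B: ⌊(130+22)/2⌋ = 76
= RGB(125, 114, 76)


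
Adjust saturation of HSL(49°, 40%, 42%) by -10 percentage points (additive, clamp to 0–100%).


Original S = 40%
Adjustment = -10 percentage points
New S = 40 + (-10) = 30
Clamp to [0, 100] → 30
= HSL(49°, 30%, 42%)


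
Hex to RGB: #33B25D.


33 → 51 (R)
B2 → 178 (G)
5D → 93 (B)
= RGB(51, 178, 93)


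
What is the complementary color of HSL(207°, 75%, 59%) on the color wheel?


Complement = opposite side of color wheel = hue + 180°
H' = (207 + 180) mod 360 = 27°
S and L unchanged.
= HSL(27°, 75%, 59%)


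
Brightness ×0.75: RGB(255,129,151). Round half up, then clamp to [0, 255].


Multiply each channel by 0.75, round half up, clamp to [0, 255]
R: 255×0.75 = 191.25 → round → 191
G: 129×0.75 = 96.75 → round → 97
B: 151×0.75 = 113.25 → round → 113
= RGB(191, 97, 113)


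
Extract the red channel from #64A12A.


Color: #64A12A
R = 64 = 100
G = A1 = 161
B = 2A = 42
Red = 100


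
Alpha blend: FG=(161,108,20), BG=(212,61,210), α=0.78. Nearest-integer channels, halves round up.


C = α×F + (1-α)×B, with 1-α = 0.22
R: 0.78×161 + 0.22×212 = 125.58 + 46.64 = 172.22 → 172
G: 0.78×108 + 0.22×61 = 84.24 + 13.42 = 97.66 → 98
B: 0.78×20 + 0.22×210 = 15.60 + 46.20 = 61.80 → 62
= RGB(172, 98, 62)


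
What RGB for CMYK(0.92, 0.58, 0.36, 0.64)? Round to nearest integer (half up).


R = 255 × (1-C) × (1-K) = 255 × 0.08 × 0.36 = 7.344 → 7
G = 255 × (1-M) × (1-K) = 255 × 0.42 × 0.36 = 38.556 → 39
B = 255 × (1-Y) × (1-K) = 255 × 0.64 × 0.36 = 58.752 → 59
= RGB(7, 39, 59)


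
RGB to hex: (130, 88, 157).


R = 130 → 82 (hex)
G = 88 → 58 (hex)
B = 157 → 9D (hex)
Hex = #82589D


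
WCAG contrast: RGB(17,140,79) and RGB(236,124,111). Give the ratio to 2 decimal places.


Linearize each sRGB channel c=v/255: c/12.92 if c ≤ 0.04045 else ((c+0.055)/1.055)^2.4
L = 0.2126×R_lin + 0.7152×G_lin + 0.0722×B_lin
Color 1 (17,140,79):
  R=17: 17/255≈0.0667 > 0.04045 → ((0.0667+0.055)/1.055)^2.4 ≈ 0.00561
  G=140: 140/255≈0.5490 > 0.04045 → ((0.5490+0.055)/1.055)^2.4 ≈ 0.26225
  B=79: 79/255≈0.3098 > 0.04045 → ((0.3098+0.055)/1.055)^2.4 ≈ 0.07819
  L1 = 0.2126×0.00561 + 0.7152×0.26225 + 0.0722×0.07819 ≈ 0.19440
Color 2 (236,124,111):
  R=236: 236/255≈0.9255 > 0.04045 → ((0.9255+0.055)/1.055)^2.4 ≈ 0.83880
  G=124: 124/255≈0.4863 > 0.04045 → ((0.4863+0.055)/1.055)^2.4 ≈ 0.20156
  B=111: 111/255≈0.4353 > 0.04045 → ((0.4353+0.055)/1.055)^2.4 ≈ 0.15896
  L2 = 0.2126×0.83880 + 0.7152×0.20156 + 0.0722×0.15896 ≈ 0.33396
Lighter = 0.33396, Darker = 0.19440
Ratio = (L_lighter + 0.05) / (L_darker + 0.05)
Ratio = (0.33396 + 0.05) / (0.19440 + 0.05) = 0.38396 / 0.24440 ≈ 1.5710
Ratio ≈ 1.57:1


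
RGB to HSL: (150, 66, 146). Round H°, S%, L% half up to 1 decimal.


Normalize: R'=150/255≈0.5882, G'=66/255≈0.2588, B'=146/255≈0.5725
Max=150/255, Min=66/255, Δ=Max-Min=84/255
L = (Max+Min)/2 = (150+66)/510 = 216/510 = 0.42352… → L = 42.4%
L ≤ 0.5 → S = Δ/(Max+Min) = 84/(150+66) = 84/216 = 0.38888… → S = 38.9%
(the 1/255 factors cancel in S and H, so raw channel differences can be used)
Max is R' → H = 60 × (((G-B)/Δ) mod 6) = 60 × (((66-146)/84) mod 6)
  (-80)/84 = -0.9523…; negative, so add 6 → 5.0476…
  H = 60 × 5.0476… = 302.857…° → H = 302.9°
= HSL(302.9°, 38.9%, 42.4%)


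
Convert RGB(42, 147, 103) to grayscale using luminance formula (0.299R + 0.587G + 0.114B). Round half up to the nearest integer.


Gray = 0.299×R + 0.587×G + 0.114×B
Gray = 0.299×42 + 0.587×147 + 0.114×103
Gray = 12.558 + 86.289 + 11.742
Gray = 110.589 → round half up → 111
Gray = 111


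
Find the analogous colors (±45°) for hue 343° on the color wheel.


Base hue: 343°
Left analog: (343 - 45) mod 360 = 298°
Right analog: (343 + 45) mod 360 = 28°
Analogous hues = 298° and 28°


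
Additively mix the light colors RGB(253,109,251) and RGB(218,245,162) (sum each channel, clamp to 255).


Additive: each channel = min(255, C₁+C₂)
R: 253+218 = 471 → 255
G: 109+245 = 354 → 255
B: 251+162 = 413 → 255
= RGB(255, 255, 255)


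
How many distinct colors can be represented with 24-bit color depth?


Colors = 2^bits = 2^24
= 16,777,216 colors


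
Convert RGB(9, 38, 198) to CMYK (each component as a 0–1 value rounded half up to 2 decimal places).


R'=9/255≈0.0353, G'=38/255≈0.1490, B'=198/255≈0.7765
K = 1 - max(R',G',B') = 1 - 198/255 = 57/255 = 0.22352… → 0.22
(1-R'-K)/(1-K) simplifies to (max-R)/max with max = 198:
C = (198-9)/198 = 189/198 = 0.95454… → 0.95
M = (198-38)/198 = 160/198 = 0.80808… → 0.81
Y = (198-198)/198 = 0/198 = 0 → 0.00
= CMYK(0.95, 0.81, 0.00, 0.22)


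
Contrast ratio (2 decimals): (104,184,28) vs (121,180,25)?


Linearize each sRGB channel c=v/255: c/12.92 if c ≤ 0.04045 else ((c+0.055)/1.055)^2.4
L = 0.2126×R_lin + 0.7152×G_lin + 0.0722×B_lin
Color 1 (104,184,28):
  R=104: 104/255≈0.4078 > 0.04045 → ((0.4078+0.055)/1.055)^2.4 ≈ 0.13843
  G=184: 184/255≈0.7216 > 0.04045 → ((0.7216+0.055)/1.055)^2.4 ≈ 0.47932
  B=28: 28/255≈0.1098 > 0.04045 → ((0.1098+0.055)/1.055)^2.4 ≈ 0.01161
  L1 = 0.2126×0.13843 + 0.7152×0.47932 + 0.0722×0.01161 ≈ 0.37308
Color 2 (121,180,25):
  R=121: 121/255≈0.4745 > 0.04045 → ((0.4745+0.055)/1.055)^2.4 ≈ 0.19120
  G=180: 180/255≈0.7059 > 0.04045 → ((0.7059+0.055)/1.055)^2.4 ≈ 0.45641
  B=25: 25/255≈0.0980 > 0.04045 → ((0.0980+0.055)/1.055)^2.4 ≈ 0.00972
  L2 = 0.2126×0.19120 + 0.7152×0.45641 + 0.0722×0.00972 ≈ 0.36778
Lighter = 0.37308, Darker = 0.36778
Ratio = (L_lighter + 0.05) / (L_darker + 0.05)
Ratio = (0.37308 + 0.05) / (0.36778 + 0.05) = 0.42308 / 0.41778 ≈ 1.0127
Ratio ≈ 1.01:1


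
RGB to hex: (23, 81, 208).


R = 23 → 17 (hex)
G = 81 → 51 (hex)
B = 208 → D0 (hex)
Hex = #1751D0


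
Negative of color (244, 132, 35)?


Invert: (255-R, 255-G, 255-B)
R: 255-244 = 11
G: 255-132 = 123
B: 255-35 = 220
= RGB(11, 123, 220)


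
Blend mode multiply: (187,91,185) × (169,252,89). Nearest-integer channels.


Multiply: C = A×B/255, rounded to nearest integer
R: 187×169/255 = 31603/255 ≈ 123.933 → 124
G: 91×252/255 = 22932/255 ≈ 89.929 → 90
B: 185×89/255 = 16465/255 ≈ 64.569 → 65
= RGB(124, 90, 65)


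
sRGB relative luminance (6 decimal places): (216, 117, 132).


Linearize each channel (sRGB transfer function): c = v/255; c_lin = c/12.92 if c ≤ 0.04045, else ((c+0.055)/1.055)^2.4
  R: 216/255 ≈ 0.847059 > 0.04045 → ((0.847059+0.055)/1.055)^2.4 ≈ 0.686685
  G: 117/255 ≈ 0.458824 > 0.04045 → ((0.458824+0.055)/1.055)^2.4 ≈ 0.177888
  B: 132/255 ≈ 0.517647 > 0.04045 → ((0.517647+0.055)/1.055)^2.4 ≈ 0.230740
R_lin = 0.686685, G_lin = 0.177888, B_lin = 0.230740
L = 0.2126×R + 0.7152×G + 0.0722×B
L = 0.2126×0.686685 + 0.7152×0.177888 + 0.0722×0.230740
L ≈ 0.289875


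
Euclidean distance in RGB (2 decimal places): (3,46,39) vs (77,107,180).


d = √[(R₁-R₂)² + (G₁-G₂)² + (B₁-B₂)²]
d = √[(3-77)² + (46-107)² + (39-180)²]
d = √[5476 + 3721 + 19881]
d = √29078
d ≈ 170.52


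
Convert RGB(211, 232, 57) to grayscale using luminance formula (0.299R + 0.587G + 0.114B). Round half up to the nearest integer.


Gray = 0.299×R + 0.587×G + 0.114×B
Gray = 0.299×211 + 0.587×232 + 0.114×57
Gray = 63.089 + 136.184 + 6.498
Gray = 205.771 → round half up → 206
Gray = 206


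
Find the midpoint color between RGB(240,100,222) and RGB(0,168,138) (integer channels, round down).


Midpoint: each channel = ⌊(C₁+C₂)/2⌋
R: ⌊(240+0)/2⌋ = 120
G: ⌊(100+168)/2⌋ = 134
B: ⌊(222+138)/2⌋ = 180
= RGB(120, 134, 180)


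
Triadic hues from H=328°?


Triadic: equally spaced at 120° intervals
H1 = 328°
H2 = (328 + 120) mod 360 = 88°
H3 = (328 + 240) mod 360 = 208°
Triadic = 328°, 88°, 208°


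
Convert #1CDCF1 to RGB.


1C → 28 (R)
DC → 220 (G)
F1 → 241 (B)
= RGB(28, 220, 241)


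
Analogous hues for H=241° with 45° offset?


Base hue: 241°
Left analog: (241 - 45) mod 360 = 196°
Right analog: (241 + 45) mod 360 = 286°
Analogous hues = 196° and 286°


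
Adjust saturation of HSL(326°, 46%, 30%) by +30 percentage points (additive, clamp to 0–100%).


Original S = 46%
Adjustment = +30 percentage points
New S = 46 + (30) = 76
Clamp to [0, 100] → 76
= HSL(326°, 76%, 30%)


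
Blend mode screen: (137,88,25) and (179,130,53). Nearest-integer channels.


Screen: C = 255 - (255-A)×(255-B)/255, rounded to nearest integer
R: 255 - (255-137)×(255-179)/255 = 255 - 8968/255 ≈ 255 - 35.169 = 219.831 → 220
G: 255 - (255-88)×(255-130)/255 = 255 - 20875/255 ≈ 255 - 81.863 = 173.137 → 173
B: 255 - (255-25)×(255-53)/255 = 255 - 46460/255 ≈ 255 - 182.196 = 72.804 → 73
= RGB(220, 173, 73)


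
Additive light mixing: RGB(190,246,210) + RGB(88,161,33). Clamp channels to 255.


Additive: each channel = min(255, C₁+C₂)
R: 190+88 = 278 → 255
G: 246+161 = 407 → 255
B: 210+33 = 243 → 243
= RGB(255, 255, 243)


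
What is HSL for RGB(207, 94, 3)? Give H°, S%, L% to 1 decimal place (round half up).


Normalize: R'=207/255≈0.8118, G'=94/255≈0.3686, B'=3/255≈0.0118
Max=207/255, Min=3/255, Δ=Max-Min=204/255
L = (Max+Min)/2 = (207+3)/510 = 210/510 = 0.41176… → L = 41.2%
L ≤ 0.5 → S = Δ/(Max+Min) = 204/(207+3) = 204/210 = 0.97142… → S = 97.1%
(the 1/255 factors cancel in S and H, so raw channel differences can be used)
Max is R' → H = 60 × (((G-B)/Δ) mod 6) = 60 × (((94-3)/204) mod 6)
  91/204 = 0.4460…
  H = 60 × 0.4460… = 26.764…° → H = 26.8°
= HSL(26.8°, 97.1%, 41.2%)


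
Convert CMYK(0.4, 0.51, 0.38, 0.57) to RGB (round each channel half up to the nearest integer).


R = 255 × (1-C) × (1-K) = 255 × 0.60 × 0.43 = 65.79 → 66
G = 255 × (1-M) × (1-K) = 255 × 0.49 × 0.43 = 53.7285 → 54
B = 255 × (1-Y) × (1-K) = 255 × 0.62 × 0.43 = 67.983 → 68
= RGB(66, 54, 68)


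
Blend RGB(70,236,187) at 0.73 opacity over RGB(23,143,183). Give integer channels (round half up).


C = α×F + (1-α)×B, with 1-α = 0.27
R: 0.73×70 + 0.27×23 = 51.10 + 6.21 = 57.31 → 57
G: 0.73×236 + 0.27×143 = 172.28 + 38.61 = 210.89 → 211
B: 0.73×187 + 0.27×183 = 136.51 + 49.41 = 185.92 → 186
= RGB(57, 211, 186)


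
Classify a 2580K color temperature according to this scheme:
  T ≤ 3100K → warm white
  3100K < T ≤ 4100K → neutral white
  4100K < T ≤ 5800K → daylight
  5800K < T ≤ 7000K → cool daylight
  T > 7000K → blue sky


Temperature: 2580K
2580K ≤ 3100K → warm white
Classification: warm white


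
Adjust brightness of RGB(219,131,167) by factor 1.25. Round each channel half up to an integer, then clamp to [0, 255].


Multiply each channel by 1.25, round half up, clamp to [0, 255]
R: 219×1.25 = 273.75 → round → 274 → clamp → 255
G: 131×1.25 = 163.75 → round → 164
B: 167×1.25 = 208.75 → round → 209
= RGB(255, 164, 209)


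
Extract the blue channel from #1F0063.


Color: #1F0063
R = 1F = 31
G = 00 = 0
B = 63 = 99
Blue = 99


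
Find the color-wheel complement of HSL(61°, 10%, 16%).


Complement = opposite side of color wheel = hue + 180°
H' = (61 + 180) mod 360 = 241°
S and L unchanged.
= HSL(241°, 10%, 16%)


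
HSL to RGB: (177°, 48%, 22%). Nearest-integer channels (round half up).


H=177°, S=0.48, L=0.22
C = (1-|2L-1|)×S = (1-|-0.56|)×0.48 = 0.2112
H' = H/60 = 177/60 ≈ 2.9500; X = C×(1-|H' mod 2 - 1|) = 0.20064
m = L - C/2 = 0.22 - 0.1056 = 0.1144
Sector ⌊H'⌋ = 2 → (R',G',B') = (0.0, 0.2112, 0.20064)
RGB = ((R'+m)×255, (G'+m)×255, (B'+m)×255) = (29.172, 83.028, 80.3352)
Round half up → RGB(29, 83, 80)


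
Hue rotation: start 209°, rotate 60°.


New hue = (H + rotation) mod 360
New hue = (209 + 60) mod 360
= 269 mod 360
= 269°


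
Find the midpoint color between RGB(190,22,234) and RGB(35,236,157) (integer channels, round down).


Midpoint: each channel = ⌊(C₁+C₂)/2⌋
R: ⌊(190+35)/2⌋ = 112
G: ⌊(22+236)/2⌋ = 129
B: ⌊(234+157)/2⌋ = 195
= RGB(112, 129, 195)


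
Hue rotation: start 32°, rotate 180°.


New hue = (H + rotation) mod 360
New hue = (32 + 180) mod 360
= 212 mod 360
= 212°


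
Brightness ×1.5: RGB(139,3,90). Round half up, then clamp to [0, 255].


Multiply each channel by 1.5, round half up, clamp to [0, 255]
R: 139×1.5 = 208.5 → round → 209
G: 3×1.5 = 4.5 → round → 5
B: 90×1.5 = 135
= RGB(209, 5, 135)


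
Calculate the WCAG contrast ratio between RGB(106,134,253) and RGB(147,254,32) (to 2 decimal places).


Linearize each sRGB channel c=v/255: c/12.92 if c ≤ 0.04045 else ((c+0.055)/1.055)^2.4
L = 0.2126×R_lin + 0.7152×G_lin + 0.0722×B_lin
Color 1 (106,134,253):
  R=106: 106/255≈0.4157 > 0.04045 → ((0.4157+0.055)/1.055)^2.4 ≈ 0.14413
  G=134: 134/255≈0.5255 > 0.04045 → ((0.5255+0.055)/1.055)^2.4 ≈ 0.23840
  B=253: 253/255≈0.9922 > 0.04045 → ((0.9922+0.055)/1.055)^2.4 ≈ 0.98225
  L1 = 0.2126×0.14413 + 0.7152×0.23840 + 0.0722×0.98225 ≈ 0.27206
Color 2 (147,254,32):
  R=147: 147/255≈0.5765 > 0.04045 → ((0.5765+0.055)/1.055)^2.4 ≈ 0.29177
  G=254: 254/255≈0.9961 > 0.04045 → ((0.9961+0.055)/1.055)^2.4 ≈ 0.99110
  B=32: 32/255≈0.1255 > 0.04045 → ((0.1255+0.055)/1.055)^2.4 ≈ 0.01444
  L2 = 0.2126×0.29177 + 0.7152×0.99110 + 0.0722×0.01444 ≈ 0.77191
Lighter = 0.77191, Darker = 0.27206
Ratio = (L_lighter + 0.05) / (L_darker + 0.05)
Ratio = (0.77191 + 0.05) / (0.27206 + 0.05) = 0.82191 / 0.32206 ≈ 2.5520
Ratio ≈ 2.55:1


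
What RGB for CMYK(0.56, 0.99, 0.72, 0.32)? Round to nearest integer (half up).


R = 255 × (1-C) × (1-K) = 255 × 0.44 × 0.68 = 76.296 → 76
G = 255 × (1-M) × (1-K) = 255 × 0.01 × 0.68 = 1.734 → 2
B = 255 × (1-Y) × (1-K) = 255 × 0.28 × 0.68 = 48.552 → 49
= RGB(76, 2, 49)


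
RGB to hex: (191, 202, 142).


R = 191 → BF (hex)
G = 202 → CA (hex)
B = 142 → 8E (hex)
Hex = #BFCA8E


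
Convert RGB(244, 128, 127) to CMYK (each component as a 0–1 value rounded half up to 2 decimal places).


R'=244/255≈0.9569, G'=128/255≈0.5020, B'=127/255≈0.4980
K = 1 - max(R',G',B') = 1 - 244/255 = 11/255 = 0.04313… → 0.04
(1-R'-K)/(1-K) simplifies to (max-R)/max with max = 244:
C = (244-244)/244 = 0/244 = 0 → 0.00
M = (244-128)/244 = 116/244 = 0.47540… → 0.48
Y = (244-127)/244 = 117/244 = 0.47950… → 0.48
= CMYK(0.00, 0.48, 0.48, 0.04)


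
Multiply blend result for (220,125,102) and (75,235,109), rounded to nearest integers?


Multiply: C = A×B/255, rounded to nearest integer
R: 220×75/255 = 16500/255 ≈ 64.706 → 65
G: 125×235/255 = 29375/255 ≈ 115.196 → 115
B: 102×109/255 = 11118/255 ≈ 43.600 → 44
= RGB(65, 115, 44)


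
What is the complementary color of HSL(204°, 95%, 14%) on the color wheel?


Complement = opposite side of color wheel = hue + 180°
H' = (204 + 180) mod 360 = 24°
S and L unchanged.
= HSL(24°, 95%, 14%)


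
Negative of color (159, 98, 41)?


Invert: (255-R, 255-G, 255-B)
R: 255-159 = 96
G: 255-98 = 157
B: 255-41 = 214
= RGB(96, 157, 214)


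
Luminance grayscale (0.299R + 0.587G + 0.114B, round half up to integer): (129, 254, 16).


Gray = 0.299×R + 0.587×G + 0.114×B
Gray = 0.299×129 + 0.587×254 + 0.114×16
Gray = 38.571 + 149.098 + 1.824
Gray = 189.493 → round half up → 189
Gray = 189


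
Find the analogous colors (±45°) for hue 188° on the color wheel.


Base hue: 188°
Left analog: (188 - 45) mod 360 = 143°
Right analog: (188 + 45) mod 360 = 233°
Analogous hues = 143° and 233°


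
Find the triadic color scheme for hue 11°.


Triadic: equally spaced at 120° intervals
H1 = 11°
H2 = (11 + 120) mod 360 = 131°
H3 = (11 + 240) mod 360 = 251°
Triadic = 11°, 131°, 251°


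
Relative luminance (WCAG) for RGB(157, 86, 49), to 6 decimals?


Linearize each channel (sRGB transfer function): c = v/255; c_lin = c/12.92 if c ≤ 0.04045, else ((c+0.055)/1.055)^2.4
  R: 157/255 ≈ 0.615686 > 0.04045 → ((0.615686+0.055)/1.055)^2.4 ≈ 0.337164
  G: 86/255 ≈ 0.337255 > 0.04045 → ((0.337255+0.055)/1.055)^2.4 ≈ 0.093059
  B: 49/255 ≈ 0.192157 > 0.04045 → ((0.192157+0.055)/1.055)^2.4 ≈ 0.030713
R_lin = 0.337164, G_lin = 0.093059, B_lin = 0.030713
L = 0.2126×R + 0.7152×G + 0.0722×B
L = 0.2126×0.337164 + 0.7152×0.093059 + 0.0722×0.030713
L ≈ 0.140454


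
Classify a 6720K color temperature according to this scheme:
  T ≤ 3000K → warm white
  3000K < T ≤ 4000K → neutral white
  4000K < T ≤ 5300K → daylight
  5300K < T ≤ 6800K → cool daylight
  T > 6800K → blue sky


Temperature: 6720K
5300K < 6720K ≤ 6800K → cool daylight
Classification: cool daylight


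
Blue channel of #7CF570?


Color: #7CF570
R = 7C = 124
G = F5 = 245
B = 70 = 112
Blue = 112


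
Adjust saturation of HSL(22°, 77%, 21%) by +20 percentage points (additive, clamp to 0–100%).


Original S = 77%
Adjustment = +20 percentage points
New S = 77 + (20) = 97
Clamp to [0, 100] → 97
= HSL(22°, 97%, 21%)


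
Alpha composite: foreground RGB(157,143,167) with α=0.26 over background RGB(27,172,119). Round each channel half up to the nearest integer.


C = α×F + (1-α)×B, with 1-α = 0.74
R: 0.26×157 + 0.74×27 = 40.82 + 19.98 = 60.80 → 61
G: 0.26×143 + 0.74×172 = 37.18 + 127.28 = 164.46 → 164
B: 0.26×167 + 0.74×119 = 43.42 + 88.06 = 131.48 → 131
= RGB(61, 164, 131)


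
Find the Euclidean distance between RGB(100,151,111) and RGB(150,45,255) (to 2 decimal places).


d = √[(R₁-R₂)² + (G₁-G₂)² + (B₁-B₂)²]
d = √[(100-150)² + (151-45)² + (111-255)²]
d = √[2500 + 11236 + 20736]
d = √34472
d ≈ 185.67


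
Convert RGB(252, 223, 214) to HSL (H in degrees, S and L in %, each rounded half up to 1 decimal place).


Normalize: R'=252/255≈0.9882, G'=223/255≈0.8745, B'=214/255≈0.8392
Max=252/255, Min=214/255, Δ=Max-Min=38/255
L = (Max+Min)/2 = (252+214)/510 = 466/510 = 0.91372… → L = 91.4%
L > 0.5 → S = Δ/(2-Max-Min) = 38/(510-252-214) = 38/44 = 0.86363… → S = 86.4%
(the 1/255 factors cancel in S and H, so raw channel differences can be used)
Max is R' → H = 60 × (((G-B)/Δ) mod 6) = 60 × (((223-214)/38) mod 6)
  9/38 = 0.2368…
  H = 60 × 0.2368… = 14.210…° → H = 14.2°
= HSL(14.2°, 86.4%, 91.4%)


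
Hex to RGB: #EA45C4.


EA → 234 (R)
45 → 69 (G)
C4 → 196 (B)
= RGB(234, 69, 196)


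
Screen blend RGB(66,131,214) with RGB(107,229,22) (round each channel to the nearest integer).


Screen: C = 255 - (255-A)×(255-B)/255, rounded to nearest integer
R: 255 - (255-66)×(255-107)/255 = 255 - 27972/255 ≈ 255 - 109.694 = 145.306 → 145
G: 255 - (255-131)×(255-229)/255 = 255 - 3224/255 ≈ 255 - 12.643 = 242.357 → 242
B: 255 - (255-214)×(255-22)/255 = 255 - 9553/255 ≈ 255 - 37.463 = 217.537 → 218
= RGB(145, 242, 218)


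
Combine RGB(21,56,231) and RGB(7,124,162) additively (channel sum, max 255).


Additive: each channel = min(255, C₁+C₂)
R: 21+7 = 28 → 28
G: 56+124 = 180 → 180
B: 231+162 = 393 → 255
= RGB(28, 180, 255)


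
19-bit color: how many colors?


Colors = 2^bits = 2^19
= 524,288 colors


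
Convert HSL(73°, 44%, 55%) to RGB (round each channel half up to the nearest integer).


H=73°, S=0.44, L=0.55
C = (1-|2L-1|)×S = (1-|0.10|)×0.44 = 0.396
H' = H/60 = 73/60 ≈ 1.2167; X = C×(1-|H' mod 2 - 1|) = 0.3102
m = L - C/2 = 0.55 - 0.198 = 0.352
Sector ⌊H'⌋ = 1 → (R',G',B') = (0.3102, 0.396, 0.0)
RGB = ((R'+m)×255, (G'+m)×255, (B'+m)×255) = (168.861, 190.74, 89.76)
Round half up → RGB(169, 191, 90)


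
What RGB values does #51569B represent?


51 → 81 (R)
56 → 86 (G)
9B → 155 (B)
= RGB(81, 86, 155)


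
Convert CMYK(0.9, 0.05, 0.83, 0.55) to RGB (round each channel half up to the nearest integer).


R = 255 × (1-C) × (1-K) = 255 × 0.10 × 0.45 = 11.475 → 11
G = 255 × (1-M) × (1-K) = 255 × 0.95 × 0.45 = 109.0125 → 109
B = 255 × (1-Y) × (1-K) = 255 × 0.17 × 0.45 = 19.5075 → 20
= RGB(11, 109, 20)


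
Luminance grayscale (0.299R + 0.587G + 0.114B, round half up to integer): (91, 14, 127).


Gray = 0.299×R + 0.587×G + 0.114×B
Gray = 0.299×91 + 0.587×14 + 0.114×127
Gray = 27.209 + 8.218 + 14.478
Gray = 49.905 → round half up → 50
Gray = 50


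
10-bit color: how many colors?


Colors = 2^bits = 2^10
= 1,024 colors


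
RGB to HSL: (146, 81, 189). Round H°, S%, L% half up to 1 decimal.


Normalize: R'=146/255≈0.5725, G'=81/255≈0.3176, B'=189/255≈0.7412
Max=189/255, Min=81/255, Δ=Max-Min=108/255
L = (Max+Min)/2 = (189+81)/510 = 270/510 = 0.52941… → L = 52.9%
L > 0.5 → S = Δ/(2-Max-Min) = 108/(510-189-81) = 108/240 = 0.45 → S = 45.0%
(the 1/255 factors cancel in S and H, so raw channel differences can be used)
Max is B' → H = 60 × ((R-G)/Δ + 4) = 60 × ((146-81)/108 + 4)
  65/108 + 4 = 0.6018… + 4 = 4.6018…
  H = 60 × 4.6018… = 276.111…° → H = 276.1°
= HSL(276.1°, 45.0%, 52.9%)


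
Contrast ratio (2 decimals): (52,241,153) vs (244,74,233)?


Linearize each sRGB channel c=v/255: c/12.92 if c ≤ 0.04045 else ((c+0.055)/1.055)^2.4
L = 0.2126×R_lin + 0.7152×G_lin + 0.0722×B_lin
Color 1 (52,241,153):
  R=52: 52/255≈0.2039 > 0.04045 → ((0.2039+0.055)/1.055)^2.4 ≈ 0.03434
  G=241: 241/255≈0.9451 > 0.04045 → ((0.9451+0.055)/1.055)^2.4 ≈ 0.87962
  B=153: 153/255≈0.6000 > 0.04045 → ((0.6000+0.055)/1.055)^2.4 ≈ 0.31855
  L1 = 0.2126×0.03434 + 0.7152×0.87962 + 0.0722×0.31855 ≈ 0.65941
Color 2 (244,74,233):
  R=244: 244/255≈0.9569 > 0.04045 → ((0.9569+0.055)/1.055)^2.4 ≈ 0.90466
  G=74: 74/255≈0.2902 > 0.04045 → ((0.2902+0.055)/1.055)^2.4 ≈ 0.06848
  B=233: 233/255≈0.9137 > 0.04045 → ((0.9137+0.055)/1.055)^2.4 ≈ 0.81485
  L2 = 0.2126×0.90466 + 0.7152×0.06848 + 0.0722×0.81485 ≈ 0.30014
Lighter = 0.65941, Darker = 0.30014
Ratio = (L_lighter + 0.05) / (L_darker + 0.05)
Ratio = (0.65941 + 0.05) / (0.30014 + 0.05) = 0.70941 / 0.35014 ≈ 2.0261
Ratio ≈ 2.03:1


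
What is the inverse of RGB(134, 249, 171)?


Invert: (255-R, 255-G, 255-B)
R: 255-134 = 121
G: 255-249 = 6
B: 255-171 = 84
= RGB(121, 6, 84)


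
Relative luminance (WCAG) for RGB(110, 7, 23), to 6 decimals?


Linearize each channel (sRGB transfer function): c = v/255; c_lin = c/12.92 if c ≤ 0.04045, else ((c+0.055)/1.055)^2.4
  R: 110/255 ≈ 0.431373 > 0.04045 → ((0.431373+0.055)/1.055)^2.4 ≈ 0.155926
  G: 7/255 ≈ 0.027451 ≤ 0.04045 → 0.027451/12.92 ≈ 0.002125
  B: 23/255 ≈ 0.090196 > 0.04045 → ((0.090196+0.055)/1.055)^2.4 ≈ 0.008568
R_lin = 0.155926, G_lin = 0.002125, B_lin = 0.008568
L = 0.2126×R + 0.7152×G + 0.0722×B
L = 0.2126×0.155926 + 0.7152×0.002125 + 0.0722×0.008568
L ≈ 0.035288


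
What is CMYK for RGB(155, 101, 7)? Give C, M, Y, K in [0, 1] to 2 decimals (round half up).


R'=155/255≈0.6078, G'=101/255≈0.3961, B'=7/255≈0.0275
K = 1 - max(R',G',B') = 1 - 155/255 = 100/255 = 0.39215… → 0.39
(1-R'-K)/(1-K) simplifies to (max-R)/max with max = 155:
C = (155-155)/155 = 0/155 = 0 → 0.00
M = (155-101)/155 = 54/155 = 0.34838… → 0.35
Y = (155-7)/155 = 148/155 = 0.95483… → 0.95
= CMYK(0.00, 0.35, 0.95, 0.39)


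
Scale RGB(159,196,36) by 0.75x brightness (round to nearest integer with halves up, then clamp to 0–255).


Multiply each channel by 0.75, round half up, clamp to [0, 255]
R: 159×0.75 = 119.25 → round → 119
G: 196×0.75 = 147
B: 36×0.75 = 27
= RGB(119, 147, 27)


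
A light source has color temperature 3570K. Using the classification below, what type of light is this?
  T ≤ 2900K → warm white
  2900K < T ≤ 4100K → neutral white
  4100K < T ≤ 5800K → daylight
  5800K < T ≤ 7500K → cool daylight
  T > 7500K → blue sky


Temperature: 3570K
2900K < 3570K ≤ 4100K → neutral white
Classification: neutral white


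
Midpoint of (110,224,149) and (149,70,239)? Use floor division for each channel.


Midpoint: each channel = ⌊(C₁+C₂)/2⌋
R: ⌊(110+149)/2⌋ = 129
G: ⌊(224+70)/2⌋ = 147
B: ⌊(149+239)/2⌋ = 194
= RGB(129, 147, 194)


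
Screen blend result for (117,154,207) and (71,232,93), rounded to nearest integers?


Screen: C = 255 - (255-A)×(255-B)/255, rounded to nearest integer
R: 255 - (255-117)×(255-71)/255 = 255 - 25392/255 ≈ 255 - 99.576 = 155.424 → 155
G: 255 - (255-154)×(255-232)/255 = 255 - 2323/255 ≈ 255 - 9.110 = 245.890 → 246
B: 255 - (255-207)×(255-93)/255 = 255 - 7776/255 ≈ 255 - 30.494 = 224.506 → 225
= RGB(155, 246, 225)


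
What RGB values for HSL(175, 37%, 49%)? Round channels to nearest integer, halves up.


H=175°, S=0.37, L=0.49
C = (1-|2L-1|)×S = (1-|-0.02|)×0.37 = 0.3626
H' = H/60 = 175/60 ≈ 2.9167; X = C×(1-|H' mod 2 - 1|) ≈ 0.3324
m = L - C/2 = 0.49 - 0.1813 = 0.3087
Sector ⌊H'⌋ = 2 → (R',G',B') = (0.0, 0.3626, ≈0.3324)
RGB = ((R'+m)×255, (G'+m)×255, (B'+m)×255) = (78.7185, 171.1815, 163.47625)
Round half up → RGB(79, 171, 163)


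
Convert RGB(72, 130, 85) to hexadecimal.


R = 72 → 48 (hex)
G = 130 → 82 (hex)
B = 85 → 55 (hex)
Hex = #488255


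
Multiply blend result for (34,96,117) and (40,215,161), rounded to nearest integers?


Multiply: C = A×B/255, rounded to nearest integer
R: 34×40/255 = 1360/255 ≈ 5.333 → 5
G: 96×215/255 = 20640/255 ≈ 80.941 → 81
B: 117×161/255 = 18837/255 ≈ 73.871 → 74
= RGB(5, 81, 74)


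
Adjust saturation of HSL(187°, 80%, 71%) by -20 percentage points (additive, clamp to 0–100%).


Original S = 80%
Adjustment = -20 percentage points
New S = 80 + (-20) = 60
Clamp to [0, 100] → 60
= HSL(187°, 60%, 71%)


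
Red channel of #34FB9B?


Color: #34FB9B
R = 34 = 52
G = FB = 251
B = 9B = 155
Red = 52


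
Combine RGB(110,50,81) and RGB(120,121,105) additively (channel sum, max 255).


Additive: each channel = min(255, C₁+C₂)
R: 110+120 = 230 → 230
G: 50+121 = 171 → 171
B: 81+105 = 186 → 186
= RGB(230, 171, 186)


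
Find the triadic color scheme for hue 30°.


Triadic: equally spaced at 120° intervals
H1 = 30°
H2 = (30 + 120) mod 360 = 150°
H3 = (30 + 240) mod 360 = 270°
Triadic = 30°, 150°, 270°


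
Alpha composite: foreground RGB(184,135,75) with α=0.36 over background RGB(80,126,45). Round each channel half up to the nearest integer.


C = α×F + (1-α)×B, with 1-α = 0.64
R: 0.36×184 + 0.64×80 = 66.24 + 51.20 = 117.44 → 117
G: 0.36×135 + 0.64×126 = 48.60 + 80.64 = 129.24 → 129
B: 0.36×75 + 0.64×45 = 27.00 + 28.80 = 55.80 → 56
= RGB(117, 129, 56)


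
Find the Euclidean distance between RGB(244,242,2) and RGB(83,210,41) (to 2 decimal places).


d = √[(R₁-R₂)² + (G₁-G₂)² + (B₁-B₂)²]
d = √[(244-83)² + (242-210)² + (2-41)²]
d = √[25921 + 1024 + 1521]
d = √28466
d ≈ 168.72


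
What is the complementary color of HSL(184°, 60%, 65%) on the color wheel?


Complement = opposite side of color wheel = hue + 180°
H' = (184 + 180) mod 360 = 4°
S and L unchanged.
= HSL(4°, 60%, 65%)


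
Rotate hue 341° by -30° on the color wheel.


New hue = (H + rotation) mod 360
New hue = (341 -30) mod 360
= 311 mod 360
= 311°


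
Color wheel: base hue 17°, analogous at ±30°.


Base hue: 17°
Left analog: (17 - 30) mod 360 = 347°
Right analog: (17 + 30) mod 360 = 47°
Analogous hues = 347° and 47°


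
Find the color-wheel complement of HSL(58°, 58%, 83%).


Complement = opposite side of color wheel = hue + 180°
H' = (58 + 180) mod 360 = 238°
S and L unchanged.
= HSL(238°, 58%, 83%)


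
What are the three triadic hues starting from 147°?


Triadic: equally spaced at 120° intervals
H1 = 147°
H2 = (147 + 120) mod 360 = 267°
H3 = (147 + 240) mod 360 = 27°
Triadic = 147°, 267°, 27°


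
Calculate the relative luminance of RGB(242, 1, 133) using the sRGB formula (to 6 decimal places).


Linearize each channel (sRGB transfer function): c = v/255; c_lin = c/12.92 if c ≤ 0.04045, else ((c+0.055)/1.055)^2.4
  R: 242/255 ≈ 0.949020 > 0.04045 → ((0.949020+0.055)/1.055)^2.4 ≈ 0.887923
  G: 1/255 ≈ 0.003922 ≤ 0.04045 → 0.003922/12.92 ≈ 0.000304
  B: 133/255 ≈ 0.521569 > 0.04045 → ((0.521569+0.055)/1.055)^2.4 ≈ 0.234551
R_lin = 0.887923, G_lin = 0.000304, B_lin = 0.234551
L = 0.2126×R + 0.7152×G + 0.0722×B
L = 0.2126×0.887923 + 0.7152×0.000304 + 0.0722×0.234551
L ≈ 0.205924


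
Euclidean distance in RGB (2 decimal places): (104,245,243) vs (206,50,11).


d = √[(R₁-R₂)² + (G₁-G₂)² + (B₁-B₂)²]
d = √[(104-206)² + (245-50)² + (243-11)²]
d = √[10404 + 38025 + 53824]
d = √102253
d ≈ 319.77


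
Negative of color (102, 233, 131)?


Invert: (255-R, 255-G, 255-B)
R: 255-102 = 153
G: 255-233 = 22
B: 255-131 = 124
= RGB(153, 22, 124)


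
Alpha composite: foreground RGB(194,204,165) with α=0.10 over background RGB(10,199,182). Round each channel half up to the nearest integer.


C = α×F + (1-α)×B, with 1-α = 0.90
R: 0.10×194 + 0.90×10 = 19.40 + 9.00 = 28.40 → 28
G: 0.10×204 + 0.90×199 = 20.40 + 179.10 = 199.50 → 200
B: 0.10×165 + 0.90×182 = 16.50 + 163.80 = 180.30 → 180
= RGB(28, 200, 180)


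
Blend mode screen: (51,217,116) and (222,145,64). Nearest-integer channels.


Screen: C = 255 - (255-A)×(255-B)/255, rounded to nearest integer
R: 255 - (255-51)×(255-222)/255 = 255 - 6732/255 ≈ 255 - 26.400 = 228.600 → 229
G: 255 - (255-217)×(255-145)/255 = 255 - 4180/255 ≈ 255 - 16.392 = 238.608 → 239
B: 255 - (255-116)×(255-64)/255 = 255 - 26549/255 ≈ 255 - 104.114 = 150.886 → 151
= RGB(229, 239, 151)


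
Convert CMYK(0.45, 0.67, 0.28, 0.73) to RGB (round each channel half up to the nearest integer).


R = 255 × (1-C) × (1-K) = 255 × 0.55 × 0.27 = 37.8675 → 38
G = 255 × (1-M) × (1-K) = 255 × 0.33 × 0.27 = 22.7205 → 23
B = 255 × (1-Y) × (1-K) = 255 × 0.72 × 0.27 = 49.572 → 50
= RGB(38, 23, 50)


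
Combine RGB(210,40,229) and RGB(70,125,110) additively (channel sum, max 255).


Additive: each channel = min(255, C₁+C₂)
R: 210+70 = 280 → 255
G: 40+125 = 165 → 165
B: 229+110 = 339 → 255
= RGB(255, 165, 255)


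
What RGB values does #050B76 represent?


05 → 5 (R)
0B → 11 (G)
76 → 118 (B)
= RGB(5, 11, 118)


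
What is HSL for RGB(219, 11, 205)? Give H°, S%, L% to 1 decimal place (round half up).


Normalize: R'=219/255≈0.8588, G'=11/255≈0.0431, B'=205/255≈0.8039
Max=219/255, Min=11/255, Δ=Max-Min=208/255
L = (Max+Min)/2 = (219+11)/510 = 230/510 = 0.45098… → L = 45.1%
L ≤ 0.5 → S = Δ/(Max+Min) = 208/(219+11) = 208/230 = 0.90434… → S = 90.4%
(the 1/255 factors cancel in S and H, so raw channel differences can be used)
Max is R' → H = 60 × (((G-B)/Δ) mod 6) = 60 × (((11-205)/208) mod 6)
  (-194)/208 = -0.9326…; negative, so add 6 → 5.0673…
  H = 60 × 5.0673… = 304.038…° → H = 304.0°
= HSL(304.0°, 90.4%, 45.1%)


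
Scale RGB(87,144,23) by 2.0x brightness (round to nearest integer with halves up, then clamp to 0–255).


Multiply each channel by 2.0, round half up, clamp to [0, 255]
R: 87×2.0 = 174
G: 144×2.0 = 288 → clamp → 255
B: 23×2.0 = 46
= RGB(174, 255, 46)


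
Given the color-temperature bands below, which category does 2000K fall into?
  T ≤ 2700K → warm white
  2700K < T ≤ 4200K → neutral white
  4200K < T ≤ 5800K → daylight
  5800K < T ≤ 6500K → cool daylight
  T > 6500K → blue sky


Temperature: 2000K
2000K ≤ 2700K → warm white
Classification: warm white


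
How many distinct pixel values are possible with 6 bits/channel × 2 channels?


Total bits = 6 bits/channel × 2 channels = 12 bits
Distinct pixel values = 2^12
= 4,096 pixel values


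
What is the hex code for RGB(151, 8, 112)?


R = 151 → 97 (hex)
G = 8 → 08 (hex)
B = 112 → 70 (hex)
Hex = #970870


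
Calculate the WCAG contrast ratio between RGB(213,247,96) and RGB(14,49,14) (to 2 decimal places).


Linearize each sRGB channel c=v/255: c/12.92 if c ≤ 0.04045 else ((c+0.055)/1.055)^2.4
L = 0.2126×R_lin + 0.7152×G_lin + 0.0722×B_lin
Color 1 (213,247,96):
  R=213: 213/255≈0.8353 > 0.04045 → ((0.8353+0.055)/1.055)^2.4 ≈ 0.66539
  G=247: 247/255≈0.9686 > 0.04045 → ((0.9686+0.055)/1.055)^2.4 ≈ 0.93011
  B=96: 96/255≈0.3765 > 0.04045 → ((0.3765+0.055)/1.055)^2.4 ≈ 0.11697
  L1 = 0.2126×0.66539 + 0.7152×0.93011 + 0.0722×0.11697 ≈ 0.81512
Color 2 (14,49,14):
  R=14: 14/255≈0.0549 > 0.04045 → ((0.0549+0.055)/1.055)^2.4 ≈ 0.00439
  G=49: 49/255≈0.1922 > 0.04045 → ((0.1922+0.055)/1.055)^2.4 ≈ 0.03071
  B=14: 14/255≈0.0549 > 0.04045 → ((0.0549+0.055)/1.055)^2.4 ≈ 0.00439
  L2 = 0.2126×0.00439 + 0.7152×0.03071 + 0.0722×0.00439 ≈ 0.02322
Lighter = 0.81512, Darker = 0.02322
Ratio = (L_lighter + 0.05) / (L_darker + 0.05)
Ratio = (0.81512 + 0.05) / (0.02322 + 0.05) = 0.86512 / 0.07322 ≈ 11.8159
Ratio ≈ 11.82:1


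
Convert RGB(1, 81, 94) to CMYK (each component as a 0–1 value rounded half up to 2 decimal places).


R'=1/255≈0.0039, G'=81/255≈0.3176, B'=94/255≈0.3686
K = 1 - max(R',G',B') = 1 - 94/255 = 161/255 = 0.63137… → 0.63
(1-R'-K)/(1-K) simplifies to (max-R)/max with max = 94:
C = (94-1)/94 = 93/94 = 0.98936… → 0.99
M = (94-81)/94 = 13/94 = 0.13829… → 0.14
Y = (94-94)/94 = 0/94 = 0 → 0.00
= CMYK(0.99, 0.14, 0.00, 0.63)


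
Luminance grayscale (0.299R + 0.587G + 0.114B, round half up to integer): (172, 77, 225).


Gray = 0.299×R + 0.587×G + 0.114×B
Gray = 0.299×172 + 0.587×77 + 0.114×225
Gray = 51.428 + 45.199 + 25.650
Gray = 122.277 → round half up → 122
Gray = 122


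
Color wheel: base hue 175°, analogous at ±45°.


Base hue: 175°
Left analog: (175 - 45) mod 360 = 130°
Right analog: (175 + 45) mod 360 = 220°
Analogous hues = 130° and 220°


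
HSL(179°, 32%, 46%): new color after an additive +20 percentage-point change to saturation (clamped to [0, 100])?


Original S = 32%
Adjustment = +20 percentage points
New S = 32 + (20) = 52
Clamp to [0, 100] → 52
= HSL(179°, 52%, 46%)


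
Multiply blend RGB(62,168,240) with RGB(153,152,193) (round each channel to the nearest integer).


Multiply: C = A×B/255, rounded to nearest integer
R: 62×153/255 = 9486/255 ≈ 37.200 → 37
G: 168×152/255 = 25536/255 ≈ 100.141 → 100
B: 240×193/255 = 46320/255 ≈ 181.647 → 182
= RGB(37, 100, 182)


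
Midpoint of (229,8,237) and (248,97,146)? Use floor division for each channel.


Midpoint: each channel = ⌊(C₁+C₂)/2⌋
R: ⌊(229+248)/2⌋ = 238
G: ⌊(8+97)/2⌋ = 52
B: ⌊(237+146)/2⌋ = 191
= RGB(238, 52, 191)


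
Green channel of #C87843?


Color: #C87843
R = C8 = 200
G = 78 = 120
B = 43 = 67
Green = 120


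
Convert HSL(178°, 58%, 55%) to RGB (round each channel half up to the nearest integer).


H=178°, S=0.58, L=0.55
C = (1-|2L-1|)×S = (1-|0.10|)×0.58 = 0.522
H' = H/60 = 178/60 ≈ 2.9667; X = C×(1-|H' mod 2 - 1|) = 0.5046
m = L - C/2 = 0.55 - 0.261 = 0.289
Sector ⌊H'⌋ = 2 → (R',G',B') = (0.0, 0.522, 0.5046)
RGB = ((R'+m)×255, (G'+m)×255, (B'+m)×255) = (73.695, 206.805, 202.368)
Round half up → RGB(74, 207, 202)


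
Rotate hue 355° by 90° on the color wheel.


New hue = (H + rotation) mod 360
New hue = (355 + 90) mod 360
= 445 mod 360
= 85°
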